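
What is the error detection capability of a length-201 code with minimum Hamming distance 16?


Detection capability = d_min - 1 = 16 - 1 = 15

15 errors


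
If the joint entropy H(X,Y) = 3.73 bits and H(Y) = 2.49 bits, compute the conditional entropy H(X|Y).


H(X|Y) = H(X,Y) - H(Y) = 3.73 - 2.49 = 1.24

1.24 bits


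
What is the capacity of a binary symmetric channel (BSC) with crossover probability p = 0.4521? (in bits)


H(p) = -p*log2(p) - (1-p)*log2(1-p) = -0.4521*log2(0.4521) - 0.5479*log2(0.5479) = 0.517784 + 0.475586 = 0.9934. C = 1 - H(p) = 1 - 0.9934 = 0.0066

0.0066 bits


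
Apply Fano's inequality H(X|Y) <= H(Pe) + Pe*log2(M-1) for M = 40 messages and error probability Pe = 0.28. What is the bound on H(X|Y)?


H(Pe) = -Pe*log2(Pe) - (1-Pe)*log2(1-Pe) = -0.28*log2(0.28) - 0.72*log2(0.72) = 0.514220 + 0.341230 = 0.8555. Pe*log2(M-1) = 0.28*log2(39) = 1.479913. Bound = H(Pe) + Pe*log2(M-1) = 0.514220 + 0.341230 + 1.479913 = 2.3354

2.3354 bits


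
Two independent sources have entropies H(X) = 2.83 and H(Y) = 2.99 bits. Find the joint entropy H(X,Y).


For independent variables, H(X,Y) = H(X) + H(Y) = 2.83 + 2.99 = 5.82

5.82 bits


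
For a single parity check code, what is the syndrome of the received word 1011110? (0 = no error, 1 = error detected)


Syndrome = XOR of all bits = 1 XOR 0 XOR 1 XOR 1 XOR 1 XOR 1 XOR 0 = 1

1


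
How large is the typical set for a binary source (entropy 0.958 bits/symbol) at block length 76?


log2|A_typical| = nH = 76 * 0.958 = 72.808, so |A_typical| ~ 2^72.808 = 8.268e+21

8.268e+21


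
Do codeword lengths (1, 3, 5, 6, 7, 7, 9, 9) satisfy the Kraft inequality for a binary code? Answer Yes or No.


Kraft sum = sum(2^(-l_i)) = 0.6914, need <= 1. Result: satisfied (a binary prefix-free code with these lengths exists)

Yes


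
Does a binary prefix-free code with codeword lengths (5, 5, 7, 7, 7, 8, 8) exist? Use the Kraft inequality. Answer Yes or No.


Kraft sum = sum(2^(-l_i)) = 0.0938, need <= 1. Result: satisfied (a binary prefix-free code with these lengths exists)

Yes


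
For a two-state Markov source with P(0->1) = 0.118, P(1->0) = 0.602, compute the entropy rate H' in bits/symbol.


Stationary distribution: pi_0 = p10/(p01+p10) = 0.8361, pi_1 = 0.1639. Entropy rate H' = pi_0*H(p01) + pi_1*H(p10) = 0.8361*0.5236 + 0.1639*0.9698 = 0.5967

0.5967 bits/symbol


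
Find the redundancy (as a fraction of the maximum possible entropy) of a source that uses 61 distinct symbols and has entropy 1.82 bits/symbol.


H_max = log2(K) = log2(61) = 5.9307 bits/symbol. Redundancy = 1 - H/H_max = 1 - 1.82/5.9307 = 1 - 0.3069 = 0.6931

0.6931


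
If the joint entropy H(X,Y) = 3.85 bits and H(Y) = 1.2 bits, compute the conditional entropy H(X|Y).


H(X|Y) = H(X,Y) - H(Y) = 3.85 - 1.2 = 2.65

2.65 bits


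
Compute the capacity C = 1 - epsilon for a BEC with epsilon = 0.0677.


C = 1 - epsilon = 1 - 0.0677 = 0.9323

0.9323 bits


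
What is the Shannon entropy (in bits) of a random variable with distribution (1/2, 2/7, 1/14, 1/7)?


H = -sum(p_i * log2(p_i)). Terms: -(1/2)*log2(1/2) = 0.500000; -(2/7)*log2(2/7) = 0.516387; -(1/14)*log2(1/14) = 0.271954; -(1/7)*log2(1/7) = 0.401051. H = 0.500000 + 0.516387 + 0.271954 + 0.401051 = 1.6894

1.6894 bits


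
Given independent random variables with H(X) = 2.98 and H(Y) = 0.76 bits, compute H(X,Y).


For independent variables, H(X,Y) = H(X) + H(Y) = 2.98 + 0.76 = 3.74

3.74 bits


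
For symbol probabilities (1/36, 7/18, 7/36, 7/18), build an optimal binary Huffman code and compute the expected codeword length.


Huffman construction (repeatedly merge the two least-probable nodes; each merge adds 1 bit to every symbol beneath it): 1/36 + 7/36 = 2/9; 2/9 + 7/18 = 11/18; 7/18 + 11/18 = 1. Resulting codeword lengths (in the order the probabilities were given): (3, 2, 3, 1). L_avg = sum(p_i * l_i) = 1/36*3 + 7/18*2 + 7/36*3 + 7/18*1 = 11/6 = 1.8333

1.8333 bits


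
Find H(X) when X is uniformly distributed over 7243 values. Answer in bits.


H = log2(n) = log2(7243) = 12.8224

12.8224 bits


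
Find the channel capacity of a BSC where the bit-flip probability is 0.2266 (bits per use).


H(p) = -p*log2(p) - (1-p)*log2(1-p) = -0.2266*log2(0.2266) - 0.7734*log2(0.7734) = 0.485327 + 0.286710 = 0.772. C = 1 - H(p) = 1 - 0.772 = 0.228

0.228 bits


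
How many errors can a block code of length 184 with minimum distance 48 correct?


Correction capability = floor((d-1)/2) = floor((48-1)/2) = 23

23 errors


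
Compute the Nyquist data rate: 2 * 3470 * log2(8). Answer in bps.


Rate = 2 * B * log2(M) = 2 * 3470 * 3.0 = 20820.0

20820.0 bps


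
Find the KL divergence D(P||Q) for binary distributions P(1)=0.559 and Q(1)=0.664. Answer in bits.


KL = p*log2(p/q) + (1-p)*log2((1-p)/(1-q)) = 0.559*log2(0.559/0.664) + 0.441*log2(0.441/0.336) = 0.0342

0.0342 bits


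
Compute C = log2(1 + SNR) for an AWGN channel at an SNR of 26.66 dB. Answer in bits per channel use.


SNR_linear = 10^(26.66/10) = 463.4469; C = log2(1 + SNR_linear) = log2(1 + 463.4469) = 8.8594

8.8594 bits/channel use


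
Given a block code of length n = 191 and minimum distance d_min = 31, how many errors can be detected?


Detection capability = d_min - 1 = 31 - 1 = 30

30 errors


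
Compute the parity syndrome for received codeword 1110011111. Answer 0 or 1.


Syndrome = XOR of all bits = 1 XOR 1 XOR 1 XOR 0 XOR 0 XOR 1 XOR 1 XOR 1 XOR 1 XOR 1 = 0

0


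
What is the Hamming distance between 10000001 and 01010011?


Count differing positions: ^ ^ . ^ . . ^ . = 4 differences

4


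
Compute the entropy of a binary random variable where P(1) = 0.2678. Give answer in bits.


H = -p*log2(p) - (1-p)*log2(1-p). -0.2678*log2(0.2678) = 0.509027; -0.7322*log2(0.7322) = 0.329263. H = 0.509027 + 0.329263 = 0.8383

0.8383 bits


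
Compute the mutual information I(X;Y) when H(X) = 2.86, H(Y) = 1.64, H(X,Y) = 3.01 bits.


I(X;Y) = H(X) + H(Y) - H(X,Y) = 2.86 + 1.64 - 3.01 = 1.49

1.49 bits


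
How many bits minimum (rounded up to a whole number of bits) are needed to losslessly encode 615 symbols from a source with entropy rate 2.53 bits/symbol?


Minimum bits >= n * H = 615 * 2.53 = 1555.95, rounded up to a whole number of bits = 1556

1556 bits


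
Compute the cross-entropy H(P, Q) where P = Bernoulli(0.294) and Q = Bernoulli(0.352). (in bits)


H(P,Q) = -p*log2(q) - (1-p)*log2(1-q). -0.294*log2(0.352) = 0.442868; -0.706*log2(0.648) = 0.441910. H(P,Q) = 0.442868 + 0.441910 = 0.8848

0.8848 bits


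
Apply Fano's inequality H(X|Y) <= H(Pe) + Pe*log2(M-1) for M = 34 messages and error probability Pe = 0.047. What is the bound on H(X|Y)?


H(Pe) = -Pe*log2(Pe) - (1-Pe)*log2(1-Pe) = -0.047*log2(0.047) - 0.953*log2(0.953) = 0.207326 + 0.066188 = 0.2735. Pe*log2(M-1) = 0.047*log2(33) = 0.237087. Bound = H(Pe) + Pe*log2(M-1) = 0.207326 + 0.066188 + 0.237087 = 0.5106

0.5106 bits


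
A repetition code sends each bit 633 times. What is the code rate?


Rate = k/n = 1/633

1/633


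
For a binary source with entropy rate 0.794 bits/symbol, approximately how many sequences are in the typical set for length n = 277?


log2|A_typical| = nH = 277 * 0.794 = 219.938, so |A_typical| ~ 2^219.938 = 1.614e+66

1.614e+66


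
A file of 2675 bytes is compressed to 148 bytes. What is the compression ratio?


Ratio = original / compressed = 2675 / 148 = 18.0743

18.0743


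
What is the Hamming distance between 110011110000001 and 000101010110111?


Count differing positions: ^ ^ . ^ ^ . ^ . . ^ ^ . ^ ^ . = 9 differences

9


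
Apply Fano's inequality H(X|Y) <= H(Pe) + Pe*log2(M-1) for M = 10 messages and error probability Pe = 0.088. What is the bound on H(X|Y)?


H(Pe) = -Pe*log2(Pe) - (1-Pe)*log2(1-Pe) = -0.088*log2(0.088) - 0.912*log2(0.912) = 0.308559 + 0.121200 = 0.4298. Pe*log2(M-1) = 0.088*log2(9) = 0.278953. Bound = H(Pe) + Pe*log2(M-1) = 0.308559 + 0.121200 + 0.278953 = 0.7087

0.7087 bits


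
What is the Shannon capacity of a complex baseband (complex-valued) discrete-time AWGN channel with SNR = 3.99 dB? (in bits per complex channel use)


SNR_linear = 10^(3.99/10) = 2.5061; C = log2(1 + SNR_linear) = log2(1 + 2.5061) = 1.8099

1.8099 bits/channel use


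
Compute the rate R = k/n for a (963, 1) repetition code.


Rate = k/n = 1/963

1/963


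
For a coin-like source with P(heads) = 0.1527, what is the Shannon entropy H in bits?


H = -p*log2(p) - (1-p)*log2(1-p). -0.1527*log2(0.1527) = 0.414005; -0.8473*log2(0.8473) = 0.202551. H = 0.414005 + 0.202551 = 0.6166

0.6166 bits


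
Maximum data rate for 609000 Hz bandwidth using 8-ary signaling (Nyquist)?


Rate = 2 * B * log2(M) = 2 * 609000 * 3.0 = 3654000.0

3654000.0 bps


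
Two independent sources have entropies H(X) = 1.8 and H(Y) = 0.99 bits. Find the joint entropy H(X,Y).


For independent variables, H(X,Y) = H(X) + H(Y) = 1.8 + 0.99 = 2.79

2.79 bits


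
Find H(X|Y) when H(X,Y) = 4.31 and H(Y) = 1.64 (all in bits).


H(X|Y) = H(X,Y) - H(Y) = 4.31 - 1.64 = 2.67

2.67 bits


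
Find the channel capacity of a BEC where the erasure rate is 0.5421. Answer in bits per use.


C = 1 - epsilon = 1 - 0.5421 = 0.4579

0.4579 bits


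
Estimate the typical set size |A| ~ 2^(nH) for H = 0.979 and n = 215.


log2|A_typical| = nH = 215 * 0.979 = 210.485, so |A_typical| ~ 2^210.485 = 2.303e+63

2.303e+63


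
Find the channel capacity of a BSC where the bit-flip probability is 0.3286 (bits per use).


H(p) = -p*log2(p) - (1-p)*log2(1-p) = -0.3286*log2(0.3286) - 0.6714*log2(0.6714) = 0.527599 + 0.385891 = 0.9135. C = 1 - H(p) = 1 - 0.9135 = 0.0865

0.0865 bits


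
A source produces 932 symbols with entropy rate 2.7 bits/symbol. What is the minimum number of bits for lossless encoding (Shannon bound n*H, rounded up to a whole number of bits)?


Minimum bits >= n * H = 932 * 2.7 = 2516.4, rounded up to a whole number of bits = 2517

2517 bits


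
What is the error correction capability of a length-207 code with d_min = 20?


Correction capability = floor((d-1)/2) = floor((20-1)/2) = 9

9 errors


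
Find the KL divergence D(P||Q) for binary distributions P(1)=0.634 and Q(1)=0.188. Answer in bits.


KL = p*log2(p/q) + (1-p)*log2((1-p)/(1-q)) = 0.634*log2(0.634/0.188) + 0.366*log2(0.366/0.812) = 0.6911

0.6911 bits


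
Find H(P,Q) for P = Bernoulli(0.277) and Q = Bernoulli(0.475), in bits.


H(P,Q) = -p*log2(q) - (1-p)*log2(1-q). -0.277*log2(0.475) = 0.297498; -0.723*log2(0.525) = 0.672109. H(P,Q) = 0.297498 + 0.672109 = 0.9696

0.9696 bits


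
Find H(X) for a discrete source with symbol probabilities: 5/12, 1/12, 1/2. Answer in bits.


H = -sum(p_i * log2(p_i)). Terms: -(5/12)*log2(5/12) = 0.526264; -(1/12)*log2(1/12) = 0.298747; -(1/2)*log2(1/2) = 0.500000. H = 0.526264 + 0.298747 + 0.500000 = 1.325

1.325 bits


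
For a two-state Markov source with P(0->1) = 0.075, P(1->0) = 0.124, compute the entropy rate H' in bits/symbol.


Stationary distribution: pi_0 = p10/(p01+p10) = 0.6231, pi_1 = 0.3769. Entropy rate H' = pi_0*H(p01) + pi_1*H(p10) = 0.6231*0.3843 + 0.3769*0.5408 = 0.4433

0.4433 bits/symbol


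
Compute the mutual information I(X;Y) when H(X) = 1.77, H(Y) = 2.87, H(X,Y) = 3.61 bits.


I(X;Y) = H(X) + H(Y) - H(X,Y) = 1.77 + 2.87 - 3.61 = 1.03

1.03 bits


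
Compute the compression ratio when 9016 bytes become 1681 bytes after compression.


Ratio = original / compressed = 9016 / 1681 = 5.3635

5.3635


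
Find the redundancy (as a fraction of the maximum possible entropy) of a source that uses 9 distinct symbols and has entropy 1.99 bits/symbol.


H_max = log2(K) = log2(9) = 3.1699 bits/symbol. Redundancy = 1 - H/H_max = 1 - 1.99/3.1699 = 1 - 0.6278 = 0.3722

0.3722


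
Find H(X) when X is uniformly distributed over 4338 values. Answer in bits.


H = log2(n) = log2(4338) = 12.0828

12.0828 bits


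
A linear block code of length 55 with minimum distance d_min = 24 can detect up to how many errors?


Detection capability = d_min - 1 = 24 - 1 = 23

23 errors


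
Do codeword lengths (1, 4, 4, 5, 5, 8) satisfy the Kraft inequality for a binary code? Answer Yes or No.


Kraft sum = sum(2^(-l_i)) = 0.6914, need <= 1. Result: satisfied (a binary prefix-free code with these lengths exists)

Yes


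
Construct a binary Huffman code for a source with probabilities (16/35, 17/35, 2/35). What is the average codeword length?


Huffman construction (repeatedly merge the two least-probable nodes; each merge adds 1 bit to every symbol beneath it): 2/35 + 16/35 = 18/35; 17/35 + 18/35 = 1. Resulting codeword lengths (in the order the probabilities were given): (2, 1, 2). L_avg = sum(p_i * l_i) = 16/35*2 + 17/35*1 + 2/35*2 = 53/35 = 1.5143

1.5143 bits


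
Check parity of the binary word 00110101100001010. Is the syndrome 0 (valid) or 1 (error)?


Syndrome = XOR of all bits = 0 XOR 0 XOR 1 XOR 1 XOR 0 XOR 1 XOR 0 XOR 1 XOR 1 XOR 0 XOR 0 XOR 0 XOR 0 XOR 1 XOR 0 XOR 1 XOR 0 = 1

1


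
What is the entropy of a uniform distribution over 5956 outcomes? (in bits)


H = log2(n) = log2(5956) = 12.5401

12.5401 bits


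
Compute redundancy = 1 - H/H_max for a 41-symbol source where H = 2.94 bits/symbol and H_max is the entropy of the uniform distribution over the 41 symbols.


H_max = log2(K) = log2(41) = 5.3576 bits/symbol. Redundancy = 1 - H/H_max = 1 - 2.94/5.3576 = 1 - 0.5488 = 0.4512

0.4512


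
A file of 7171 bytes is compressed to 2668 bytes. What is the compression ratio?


Ratio = original / compressed = 7171 / 2668 = 2.6878

2.6878


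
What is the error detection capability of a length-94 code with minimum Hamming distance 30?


Detection capability = d_min - 1 = 30 - 1 = 29

29 errors


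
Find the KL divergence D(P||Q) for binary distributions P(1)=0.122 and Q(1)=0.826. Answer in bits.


KL = p*log2(p/q) + (1-p)*log2((1-p)/(1-q)) = 0.122*log2(0.122/0.826) + 0.878*log2(0.878/0.174) = 1.7136

1.7136 bits


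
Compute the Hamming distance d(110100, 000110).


Count differing positions: ^ ^ . . ^ . = 3 differences

3


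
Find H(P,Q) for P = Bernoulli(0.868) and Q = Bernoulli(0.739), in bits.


H(P,Q) = -p*log2(q) - (1-p)*log2(1-q). -0.868*log2(0.739) = 0.378755; -0.132*log2(0.261) = 0.255800. H(P,Q) = 0.378755 + 0.255800 = 0.6346

0.6346 bits


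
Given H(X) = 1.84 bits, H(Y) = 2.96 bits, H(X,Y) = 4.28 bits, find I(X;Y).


I(X;Y) = H(X) + H(Y) - H(X,Y) = 1.84 + 2.96 - 4.28 = 0.52

0.52 bits


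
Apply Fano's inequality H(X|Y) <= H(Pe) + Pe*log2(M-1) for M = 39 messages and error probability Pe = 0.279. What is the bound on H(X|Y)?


H(Pe) = -Pe*log2(Pe) - (1-Pe)*log2(1-Pe) = -0.279*log2(0.279) - 0.721*log2(0.721) = 0.513824 + 0.340261 = 0.8541. Pe*log2(M-1) = 0.279*log2(38) = 1.464172. Bound = H(Pe) + Pe*log2(M-1) = 0.513824 + 0.340261 + 1.464172 = 2.3183

2.3183 bits


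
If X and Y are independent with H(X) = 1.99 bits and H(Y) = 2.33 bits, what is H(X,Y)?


For independent variables, H(X,Y) = H(X) + H(Y) = 1.99 + 2.33 = 4.32

4.32 bits


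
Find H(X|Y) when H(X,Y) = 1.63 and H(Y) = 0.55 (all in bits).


H(X|Y) = H(X,Y) - H(Y) = 1.63 - 0.55 = 1.08

1.08 bits


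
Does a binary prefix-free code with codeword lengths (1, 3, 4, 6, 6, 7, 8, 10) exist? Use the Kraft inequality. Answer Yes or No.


Kraft sum = sum(2^(-l_i)) = 0.7314, need <= 1. Result: satisfied (a binary prefix-free code with these lengths exists)

Yes


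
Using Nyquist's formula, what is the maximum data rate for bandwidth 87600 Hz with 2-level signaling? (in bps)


Rate = 2 * B * log2(M) = 2 * 87600 * 1.0 = 175200.0

175200.0 bps


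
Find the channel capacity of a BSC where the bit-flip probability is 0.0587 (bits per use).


H(p) = -p*log2(p) - (1-p)*log2(1-p) = -0.0587*log2(0.0587) - 0.9413*log2(0.9413) = 0.240112 + 0.082151 = 0.3223. C = 1 - H(p) = 1 - 0.3223 = 0.6777

0.6777 bits


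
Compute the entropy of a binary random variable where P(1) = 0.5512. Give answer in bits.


H = -p*log2(p) - (1-p)*log2(1-p). -0.5512*log2(0.5512) = 0.473675; -0.4488*log2(0.4488) = 0.518748. H = 0.473675 + 0.518748 = 0.9924

0.9924 bits


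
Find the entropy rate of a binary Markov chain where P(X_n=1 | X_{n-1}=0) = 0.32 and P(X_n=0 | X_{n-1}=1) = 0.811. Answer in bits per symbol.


Stationary distribution: pi_0 = p10/(p01+p10) = 0.7171, pi_1 = 0.2829. Entropy rate H' = pi_0*H(p01) + pi_1*H(p10) = 0.7171*0.9044 + 0.2829*0.6994 = 0.8464

0.8464 bits/symbol


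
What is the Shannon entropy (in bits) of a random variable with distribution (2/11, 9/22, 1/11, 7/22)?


H = -sum(p_i * log2(p_i)). Terms: -(2/11)*log2(2/11) = 0.447169; -(9/22)*log2(9/22) = 0.527525; -(1/11)*log2(1/11) = 0.314494; -(7/22)*log2(7/22) = 0.525661. H = 0.447169 + 0.527525 + 0.314494 + 0.525661 = 1.8148

1.8148 bits


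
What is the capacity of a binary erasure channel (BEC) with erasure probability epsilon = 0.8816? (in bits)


C = 1 - epsilon = 1 - 0.8816 = 0.1184

0.1184 bits


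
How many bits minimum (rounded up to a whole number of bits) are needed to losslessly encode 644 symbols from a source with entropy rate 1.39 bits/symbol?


Minimum bits >= n * H = 644 * 1.39 = 895.16, rounded up to a whole number of bits = 896

896 bits


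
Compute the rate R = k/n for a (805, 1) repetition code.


Rate = k/n = 1/805

1/805


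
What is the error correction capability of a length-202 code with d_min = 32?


Correction capability = floor((d-1)/2) = floor((32-1)/2) = 15

15 errors


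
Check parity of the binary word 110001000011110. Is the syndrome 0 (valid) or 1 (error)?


Syndrome = XOR of all bits = 1 XOR 1 XOR 0 XOR 0 XOR 0 XOR 1 XOR 0 XOR 0 XOR 0 XOR 0 XOR 1 XOR 1 XOR 1 XOR 1 XOR 0 = 1

1


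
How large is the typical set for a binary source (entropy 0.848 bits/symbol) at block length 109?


log2|A_typical| = nH = 109 * 0.848 = 92.432, so |A_typical| ~ 2^92.432 = 6.680e+27

6.680e+27


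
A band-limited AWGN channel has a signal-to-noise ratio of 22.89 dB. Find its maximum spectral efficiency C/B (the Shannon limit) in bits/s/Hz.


SNR_linear = 10^(22.89/10) = 194.536; C/B = log2(1 + SNR_linear) = log2(1 + 194.536) = 7.6113

7.6113 bits/s/Hz


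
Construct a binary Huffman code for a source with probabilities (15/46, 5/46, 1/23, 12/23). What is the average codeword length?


Huffman construction (repeatedly merge the two least-probable nodes; each merge adds 1 bit to every symbol beneath it): 1/23 + 5/46 = 7/46; 7/46 + 15/46 = 11/23; 11/23 + 12/23 = 1. Resulting codeword lengths (in the order the probabilities were given): (2, 3, 3, 1). L_avg = sum(p_i * l_i) = 15/46*2 + 5/46*3 + 1/23*3 + 12/23*1 = 75/46 = 1.6304

1.6304 bits


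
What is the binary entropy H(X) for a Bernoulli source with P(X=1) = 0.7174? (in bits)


H = -p*log2(p) - (1-p)*log2(1-p). -0.7174*log2(0.7174) = 0.343742; -0.2826*log2(0.2826) = 0.515227. H = 0.343742 + 0.515227 = 0.859

0.859 bits


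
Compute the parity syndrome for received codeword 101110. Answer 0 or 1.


Syndrome = XOR of all bits = 1 XOR 0 XOR 1 XOR 1 XOR 1 XOR 0 = 0

0


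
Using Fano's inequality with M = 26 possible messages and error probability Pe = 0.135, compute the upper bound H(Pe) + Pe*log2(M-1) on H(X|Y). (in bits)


H(Pe) = -Pe*log2(Pe) - (1-Pe)*log2(1-Pe) = -0.135*log2(0.135) - 0.865*log2(0.865) = 0.390011 + 0.180982 = 0.571. Pe*log2(M-1) = 0.135*log2(25) = 0.626921. Bound = H(Pe) + Pe*log2(M-1) = 0.390011 + 0.180982 + 0.626921 = 1.1979

1.1979 bits


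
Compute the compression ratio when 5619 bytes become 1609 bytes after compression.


Ratio = original / compressed = 5619 / 1609 = 3.4922

3.4922


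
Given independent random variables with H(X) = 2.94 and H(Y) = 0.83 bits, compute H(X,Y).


For independent variables, H(X,Y) = H(X) + H(Y) = 2.94 + 0.83 = 3.77

3.77 bits


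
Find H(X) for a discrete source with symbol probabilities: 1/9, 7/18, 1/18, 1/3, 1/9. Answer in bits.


H = -sum(p_i * log2(p_i)). Terms: -(1/9)*log2(1/9) = 0.352214; -(7/18)*log2(7/18) = 0.529888; -(1/18)*log2(1/18) = 0.231663; -(1/3)*log2(1/3) = 0.528321; -(1/9)*log2(1/9) = 0.352214. H = 0.352214 + 0.529888 + 0.231663 + 0.528321 + 0.352214 = 1.9943

1.9943 bits


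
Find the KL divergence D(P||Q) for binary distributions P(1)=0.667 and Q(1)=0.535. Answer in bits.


KL = p*log2(p/q) + (1-p)*log2((1-p)/(1-q)) = 0.667*log2(0.667/0.535) + 0.333*log2(0.333/0.465) = 0.0518

0.0518 bits


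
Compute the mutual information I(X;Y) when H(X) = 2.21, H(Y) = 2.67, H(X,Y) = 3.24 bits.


I(X;Y) = H(X) + H(Y) - H(X,Y) = 2.21 + 2.67 - 3.24 = 1.64

1.64 bits


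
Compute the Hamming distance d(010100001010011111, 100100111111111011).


Count differing positions: ^ ^ . . . . ^ ^ . ^ . ^ ^ . . ^ . . = 8 differences

8


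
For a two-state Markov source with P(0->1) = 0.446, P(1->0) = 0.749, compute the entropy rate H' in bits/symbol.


Stationary distribution: pi_0 = p10/(p01+p10) = 0.6268, pi_1 = 0.3732. Entropy rate H' = pi_0*H(p01) + pi_1*H(p10) = 0.6268*0.9916 + 0.3732*0.8129 = 0.9249

0.9249 bits/symbol


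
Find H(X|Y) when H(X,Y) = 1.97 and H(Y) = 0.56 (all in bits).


H(X|Y) = H(X,Y) - H(Y) = 1.97 - 0.56 = 1.41

1.41 bits


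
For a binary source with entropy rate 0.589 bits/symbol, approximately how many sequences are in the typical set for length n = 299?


log2|A_typical| = nH = 299 * 0.589 = 176.111, so |A_typical| ~ 2^176.111 = 1.034e+53

1.034e+53


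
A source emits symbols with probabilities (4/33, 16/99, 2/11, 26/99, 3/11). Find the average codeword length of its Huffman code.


Huffman construction (repeatedly merge the two least-probable nodes; each merge adds 1 bit to every symbol beneath it): 4/33 + 16/99 = 28/99; 2/11 + 26/99 = 4/9; 3/11 + 28/99 = 5/9; 4/9 + 5/9 = 1. Resulting codeword lengths (in the order the probabilities were given): (3, 3, 2, 2, 2). L_avg = sum(p_i * l_i) = 4/33*3 + 16/99*3 + 2/11*2 + 26/99*2 + 3/11*2 = 226/99 = 2.2828

2.2828 bits


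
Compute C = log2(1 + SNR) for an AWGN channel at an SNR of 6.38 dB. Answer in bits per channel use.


SNR_linear = 10^(6.38/10) = 4.3451; C = log2(1 + SNR_linear) = log2(1 + 4.3451) = 2.4182

2.4182 bits/channel use


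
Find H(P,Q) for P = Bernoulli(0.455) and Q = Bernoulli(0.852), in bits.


H(P,Q) = -p*log2(q) - (1-p)*log2(1-q). -0.455*log2(0.852) = 0.105139; -0.545*log2(0.148) = 1.502200. H(P,Q) = 0.105139 + 1.502200 = 1.6073

1.6073 bits


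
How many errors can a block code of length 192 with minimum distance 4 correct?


Correction capability = floor((d-1)/2) = floor((4-1)/2) = 1

1 errors


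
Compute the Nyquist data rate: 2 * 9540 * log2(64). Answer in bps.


Rate = 2 * B * log2(M) = 2 * 9540 * 6.0 = 114480.0

114480.0 bps


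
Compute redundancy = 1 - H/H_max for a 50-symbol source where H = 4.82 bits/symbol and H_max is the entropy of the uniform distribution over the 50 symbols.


H_max = log2(K) = log2(50) = 5.6439 bits/symbol. Redundancy = 1 - H/H_max = 1 - 4.82/5.6439 = 1 - 0.854 = 0.146

0.146


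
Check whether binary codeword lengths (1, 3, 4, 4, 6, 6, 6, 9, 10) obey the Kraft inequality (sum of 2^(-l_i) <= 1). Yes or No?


Kraft sum = sum(2^(-l_i)) = 0.7998, need <= 1. Result: satisfied (a binary prefix-free code with these lengths exists)

Yes


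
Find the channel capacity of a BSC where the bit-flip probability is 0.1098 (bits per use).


H(p) = -p*log2(p) - (1-p)*log2(1-p) = -0.1098*log2(0.1098) - 0.8902*log2(0.8902) = 0.349938 + 0.149374 = 0.4993. C = 1 - H(p) = 1 - 0.4993 = 0.5007

0.5007 bits


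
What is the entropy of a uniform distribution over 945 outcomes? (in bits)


H = log2(n) = log2(945) = 9.8842

9.8842 bits


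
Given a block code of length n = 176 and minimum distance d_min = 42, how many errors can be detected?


Detection capability = d_min - 1 = 42 - 1 = 41

41 errors


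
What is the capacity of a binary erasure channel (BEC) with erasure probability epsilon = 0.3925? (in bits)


C = 1 - epsilon = 1 - 0.3925 = 0.6075

0.6075 bits


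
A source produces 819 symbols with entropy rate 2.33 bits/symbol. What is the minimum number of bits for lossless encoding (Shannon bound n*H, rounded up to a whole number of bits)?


Minimum bits >= n * H = 819 * 2.33 = 1908.27, rounded up to a whole number of bits = 1909

1909 bits


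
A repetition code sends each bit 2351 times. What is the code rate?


Rate = k/n = 1/2351

1/2351


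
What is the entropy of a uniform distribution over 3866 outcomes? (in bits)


H = log2(n) = log2(3866) = 11.9166

11.9166 bits


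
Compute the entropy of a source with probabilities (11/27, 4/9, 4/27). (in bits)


H = -sum(p_i * log2(p_i)). Terms: -(11/27)*log2(11/27) = 0.527778; -(4/9)*log2(4/9) = 0.519967; -(4/27)*log2(4/27) = 0.408131. H = 0.527778 + 0.519967 + 0.408131 = 1.4559

1.4559 bits


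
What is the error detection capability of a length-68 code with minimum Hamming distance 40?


Detection capability = d_min - 1 = 40 - 1 = 39

39 errors


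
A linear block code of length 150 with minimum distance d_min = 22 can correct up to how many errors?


Correction capability = floor((d-1)/2) = floor((22-1)/2) = 10

10 errors


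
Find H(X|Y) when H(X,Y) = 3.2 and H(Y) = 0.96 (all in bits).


H(X|Y) = H(X,Y) - H(Y) = 3.2 - 0.96 = 2.24

2.24 bits


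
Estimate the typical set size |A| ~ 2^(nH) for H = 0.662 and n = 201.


log2|A_typical| = nH = 201 * 0.662 = 133.062, so |A_typical| ~ 2^133.062 = 1.137e+40

1.137e+40


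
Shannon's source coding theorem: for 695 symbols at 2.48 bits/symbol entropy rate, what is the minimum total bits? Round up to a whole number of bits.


Minimum bits >= n * H = 695 * 2.48 = 1723.6, rounded up to a whole number of bits = 1724

1724 bits


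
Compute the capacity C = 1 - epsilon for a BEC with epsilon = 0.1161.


C = 1 - epsilon = 1 - 0.1161 = 0.8839

0.8839 bits


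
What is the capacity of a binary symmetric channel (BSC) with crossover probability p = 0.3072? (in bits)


H(p) = -p*log2(p) - (1-p)*log2(1-p) = -0.3072*log2(0.3072) - 0.6928*log2(0.6928) = 0.523085 + 0.366830 = 0.8899. C = 1 - H(p) = 1 - 0.8899 = 0.1101

0.1101 bits


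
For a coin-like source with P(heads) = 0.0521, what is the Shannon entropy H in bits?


H = -p*log2(p) - (1-p)*log2(1-p). -0.0521*log2(0.0521) = 0.222080; -0.9479*log2(0.9479) = 0.073171. H = 0.222080 + 0.073171 = 0.2953

0.2953 bits


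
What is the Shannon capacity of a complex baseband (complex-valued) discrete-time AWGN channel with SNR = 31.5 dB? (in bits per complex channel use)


SNR_linear = 10^(31.5/10) = 1412.5375; C = log2(1 + SNR_linear) = log2(1 + 1412.5375) = 10.4651

10.4651 bits/channel use


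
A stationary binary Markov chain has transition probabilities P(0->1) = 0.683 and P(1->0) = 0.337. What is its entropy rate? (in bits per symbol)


Stationary distribution: pi_0 = p10/(p01+p10) = 0.3304, pi_1 = 0.6696. Entropy rate H' = pi_0*H(p01) + pi_1*H(p10) = 0.3304*0.9011 + 0.6696*0.9219 = 0.915

0.915 bits/symbol


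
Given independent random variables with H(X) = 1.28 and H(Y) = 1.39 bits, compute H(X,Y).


For independent variables, H(X,Y) = H(X) + H(Y) = 1.28 + 1.39 = 2.67

2.67 bits


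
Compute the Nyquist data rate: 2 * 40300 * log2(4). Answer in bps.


Rate = 2 * B * log2(M) = 2 * 40300 * 2.0 = 161200.0

161200.0 bps


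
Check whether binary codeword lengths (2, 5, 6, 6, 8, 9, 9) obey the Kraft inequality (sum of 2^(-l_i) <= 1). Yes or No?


Kraft sum = sum(2^(-l_i)) = 0.3203, need <= 1. Result: satisfied (a binary prefix-free code with these lengths exists)

Yes


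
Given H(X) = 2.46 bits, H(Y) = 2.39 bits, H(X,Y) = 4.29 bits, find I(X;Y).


I(X;Y) = H(X) + H(Y) - H(X,Y) = 2.46 + 2.39 - 4.29 = 0.56

0.56 bits


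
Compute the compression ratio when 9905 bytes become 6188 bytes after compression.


Ratio = original / compressed = 9905 / 6188 = 1.6007

1.6007


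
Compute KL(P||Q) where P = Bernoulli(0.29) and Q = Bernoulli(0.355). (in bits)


KL = p*log2(p/q) + (1-p)*log2((1-p)/(1-q)) = 0.29*log2(0.29/0.355) + 0.71*log2(0.71/0.645) = 0.0137

0.0137 bits


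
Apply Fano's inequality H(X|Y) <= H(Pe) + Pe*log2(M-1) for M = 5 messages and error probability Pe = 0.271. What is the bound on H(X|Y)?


H(Pe) = -Pe*log2(Pe) - (1-Pe)*log2(1-Pe) = -0.271*log2(0.271) - 0.729*log2(0.729) = 0.510465 + 0.332431 = 0.8429. Pe*log2(M-1) = 0.271*log2(4) = 0.542000. Bound = H(Pe) + Pe*log2(M-1) = 0.510465 + 0.332431 + 0.542000 = 1.3849

1.3849 bits


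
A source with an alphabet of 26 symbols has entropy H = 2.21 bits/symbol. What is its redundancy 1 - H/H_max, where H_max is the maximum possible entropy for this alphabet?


H_max = log2(K) = log2(26) = 4.7004 bits/symbol. Redundancy = 1 - H/H_max = 1 - 2.21/4.7004 = 1 - 0.4702 = 0.5298

0.5298


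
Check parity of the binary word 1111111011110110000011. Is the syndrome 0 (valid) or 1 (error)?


Syndrome = XOR of all bits = 1 XOR 1 XOR 1 XOR 1 XOR 1 XOR 1 XOR 1 XOR 0 XOR 1 XOR 1 XOR 1 XOR 1 XOR 0 XOR 1 XOR 1 XOR 0 XOR 0 XOR 0 XOR 0 XOR 0 XOR 1 XOR 1 = 1

1


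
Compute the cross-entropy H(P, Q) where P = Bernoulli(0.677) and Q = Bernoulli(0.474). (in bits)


H(P,Q) = -p*log2(q) - (1-p)*log2(1-q). -0.677*log2(0.474) = 0.729157; -0.323*log2(0.526) = 0.299377. H(P,Q) = 0.729157 + 0.299377 = 1.0285

1.0285 bits


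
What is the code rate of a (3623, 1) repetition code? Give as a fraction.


Rate = k/n = 1/3623

1/3623


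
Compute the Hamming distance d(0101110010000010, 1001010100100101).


Count differing positions: ^ ^ . . ^ . . ^ ^ . ^ . . ^ ^ ^ = 9 differences

9


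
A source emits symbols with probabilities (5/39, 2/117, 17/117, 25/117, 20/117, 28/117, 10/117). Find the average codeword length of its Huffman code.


Huffman construction (repeatedly merge the two least-probable nodes; each merge adds 1 bit to every symbol beneath it): 2/117 + 10/117 = 4/39; 4/39 + 5/39 = 3/13; 17/117 + 20/117 = 37/117; 25/117 + 3/13 = 4/9; 28/117 + 37/117 = 5/9; 4/9 + 5/9 = 1. Resulting codeword lengths (in the order the probabilities were given): (3, 4, 3, 2, 3, 2, 4). L_avg = sum(p_i * l_i) = 5/39*3 + 2/117*4 + 17/117*3 + 25/117*2 + 20/117*3 + 28/117*2 + 10/117*4 = 310/117 = 2.6496

2.6496 bits


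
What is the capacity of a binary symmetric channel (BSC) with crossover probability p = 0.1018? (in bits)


H(p) = -p*log2(p) - (1-p)*log2(1-p) = -0.1018*log2(0.1018) - 0.8982*log2(0.8982) = 0.335552 + 0.139123 = 0.4747. C = 1 - H(p) = 1 - 0.4747 = 0.5253

0.5253 bits


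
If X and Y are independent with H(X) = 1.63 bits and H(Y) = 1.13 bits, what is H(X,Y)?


For independent variables, H(X,Y) = H(X) + H(Y) = 1.63 + 1.13 = 2.76

2.76 bits


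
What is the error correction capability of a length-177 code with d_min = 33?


Correction capability = floor((d-1)/2) = floor((33-1)/2) = 16

16 errors


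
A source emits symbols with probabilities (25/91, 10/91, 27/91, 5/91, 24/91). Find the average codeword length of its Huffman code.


Huffman construction (repeatedly merge the two least-probable nodes; each merge adds 1 bit to every symbol beneath it): 5/91 + 10/91 = 15/91; 15/91 + 24/91 = 3/7; 25/91 + 27/91 = 4/7; 3/7 + 4/7 = 1. Resulting codeword lengths (in the order the probabilities were given): (2, 3, 2, 3, 2). L_avg = sum(p_i * l_i) = 25/91*2 + 10/91*3 + 27/91*2 + 5/91*3 + 24/91*2 = 197/91 = 2.1648

2.1648 bits


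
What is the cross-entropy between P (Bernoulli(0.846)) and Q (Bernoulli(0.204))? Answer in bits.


H(P,Q) = -p*log2(q) - (1-p)*log2(1-q). -0.846*log2(0.204) = 1.940182; -0.154*log2(0.796) = 0.050691. H(P,Q) = 1.940182 + 0.050691 = 1.9909

1.9909 bits


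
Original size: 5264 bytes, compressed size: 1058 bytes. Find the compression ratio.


Ratio = original / compressed = 5264 / 1058 = 4.9754

4.9754


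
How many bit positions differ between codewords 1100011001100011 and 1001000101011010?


Count differing positions: . ^ . ^ . ^ ^ ^ . . ^ ^ ^ . . ^ = 9 differences

9


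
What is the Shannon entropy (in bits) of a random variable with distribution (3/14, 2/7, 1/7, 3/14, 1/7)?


H = -sum(p_i * log2(p_i)). Terms: -(3/14)*log2(3/14) = 0.476227; -(2/7)*log2(2/7) = 0.516387; -(1/7)*log2(1/7) = 0.401051; -(3/14)*log2(3/14) = 0.476227; -(1/7)*log2(1/7) = 0.401051. H = 0.476227 + 0.516387 + 0.401051 + 0.476227 + 0.401051 = 2.2709

2.2709 bits


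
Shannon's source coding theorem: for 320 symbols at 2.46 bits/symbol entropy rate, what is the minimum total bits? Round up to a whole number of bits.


Minimum bits >= n * H = 320 * 2.46 = 787.2, rounded up to a whole number of bits = 788

788 bits


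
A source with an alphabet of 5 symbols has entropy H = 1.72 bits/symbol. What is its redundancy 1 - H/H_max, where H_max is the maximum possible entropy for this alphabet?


H_max = log2(K) = log2(5) = 2.3219 bits/symbol. Redundancy = 1 - H/H_max = 1 - 1.72/2.3219 = 1 - 0.7408 = 0.2592

0.2592


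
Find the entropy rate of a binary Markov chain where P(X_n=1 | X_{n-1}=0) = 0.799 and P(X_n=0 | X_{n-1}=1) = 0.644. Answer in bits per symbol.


Stationary distribution: pi_0 = p10/(p01+p10) = 0.4463, pi_1 = 0.5537. Entropy rate H' = pi_0*H(p01) + pi_1*H(p10) = 0.4463*0.7239 + 0.5537*0.9393 = 0.8432

0.8432 bits/symbol


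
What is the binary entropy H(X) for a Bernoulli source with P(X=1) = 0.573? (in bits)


H = -p*log2(p) - (1-p)*log2(1-p). -0.573*log2(0.573) = 0.460344; -0.427*log2(0.427) = 0.524224. H = 0.460344 + 0.524224 = 0.9846

0.9846 bits


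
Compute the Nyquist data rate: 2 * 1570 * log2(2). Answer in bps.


Rate = 2 * B * log2(M) = 2 * 1570 * 1.0 = 3140.0

3140.0 bps


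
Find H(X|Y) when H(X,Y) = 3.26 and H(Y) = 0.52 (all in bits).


H(X|Y) = H(X,Y) - H(Y) = 3.26 - 0.52 = 2.74

2.74 bits


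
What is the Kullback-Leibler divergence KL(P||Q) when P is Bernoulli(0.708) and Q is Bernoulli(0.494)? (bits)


KL = p*log2(p/q) + (1-p)*log2((1-p)/(1-q)) = 0.708*log2(0.708/0.494) + 0.292*log2(0.292/0.506) = 0.136

0.136 bits


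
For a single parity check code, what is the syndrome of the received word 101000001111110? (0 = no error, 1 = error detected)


Syndrome = XOR of all bits = 1 XOR 0 XOR 1 XOR 0 XOR 0 XOR 0 XOR 0 XOR 0 XOR 1 XOR 1 XOR 1 XOR 1 XOR 1 XOR 1 XOR 0 = 0

0


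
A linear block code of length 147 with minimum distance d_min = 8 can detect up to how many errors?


Detection capability = d_min - 1 = 8 - 1 = 7

7 errors


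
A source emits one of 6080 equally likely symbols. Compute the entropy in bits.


H = log2(n) = log2(6080) = 12.5699

12.5699 bits


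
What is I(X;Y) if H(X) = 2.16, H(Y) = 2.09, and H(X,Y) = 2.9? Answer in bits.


I(X;Y) = H(X) + H(Y) - H(X,Y) = 2.16 + 2.09 - 2.9 = 1.35

1.35 bits


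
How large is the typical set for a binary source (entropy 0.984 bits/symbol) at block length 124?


log2|A_typical| = nH = 124 * 0.984 = 122.016, so |A_typical| ~ 2^122.016 = 5.376e+36

5.376e+36


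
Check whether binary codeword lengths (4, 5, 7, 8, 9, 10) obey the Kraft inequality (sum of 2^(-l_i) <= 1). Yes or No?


Kraft sum = sum(2^(-l_i)) = 0.1084, need <= 1. Result: satisfied (a binary prefix-free code with these lengths exists)

Yes


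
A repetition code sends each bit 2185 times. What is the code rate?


Rate = k/n = 1/2185

1/2185


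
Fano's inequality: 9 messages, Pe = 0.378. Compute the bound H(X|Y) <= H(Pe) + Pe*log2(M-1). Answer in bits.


H(Pe) = -Pe*log2(Pe) - (1-Pe)*log2(1-Pe) = -0.378*log2(0.378) - 0.622*log2(0.622) = 0.530539 + 0.426078 = 0.9566. Pe*log2(M-1) = 0.378*log2(8) = 1.134000. Bound = H(Pe) + Pe*log2(M-1) = 0.530539 + 0.426078 + 1.134000 = 2.0906

2.0906 bits


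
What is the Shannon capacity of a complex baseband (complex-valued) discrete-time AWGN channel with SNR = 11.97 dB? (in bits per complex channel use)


SNR_linear = 10^(11.97/10) = 15.7398; C = log2(1 + SNR_linear) = log2(1 + 15.7398) = 4.0652

4.0652 bits/channel use


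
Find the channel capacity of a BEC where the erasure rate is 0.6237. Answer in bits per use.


C = 1 - epsilon = 1 - 0.6237 = 0.3763

0.3763 bits


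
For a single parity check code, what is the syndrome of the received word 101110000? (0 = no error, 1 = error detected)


Syndrome = XOR of all bits = 1 XOR 0 XOR 1 XOR 1 XOR 1 XOR 0 XOR 0 XOR 0 XOR 0 = 0

0


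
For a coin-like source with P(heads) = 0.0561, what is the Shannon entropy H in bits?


H = -p*log2(p) - (1-p)*log2(1-p). -0.0561*log2(0.0561) = 0.233143; -0.9439*log2(0.9439) = 0.078621. H = 0.233143 + 0.078621 = 0.3118

0.3118 bits


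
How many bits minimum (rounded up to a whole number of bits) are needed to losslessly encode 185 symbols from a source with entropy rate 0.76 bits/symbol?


Minimum bits >= n * H = 185 * 0.76 = 140.6, rounded up to a whole number of bits = 141

141 bits


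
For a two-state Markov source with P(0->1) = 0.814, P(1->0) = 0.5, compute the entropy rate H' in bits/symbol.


Stationary distribution: pi_0 = p10/(p01+p10) = 0.3805, pi_1 = 0.6195. Entropy rate H' = pi_0*H(p01) + pi_1*H(p10) = 0.3805*0.693 + 0.6195*1.0 = 0.8832

0.8832 bits/symbol


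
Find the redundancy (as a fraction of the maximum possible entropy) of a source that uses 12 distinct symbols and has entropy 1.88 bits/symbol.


H_max = log2(K) = log2(12) = 3.585 bits/symbol. Redundancy = 1 - H/H_max = 1 - 1.88/3.585 = 1 - 0.5244 = 0.4756

0.4756


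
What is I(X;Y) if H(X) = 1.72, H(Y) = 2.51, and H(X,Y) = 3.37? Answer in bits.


I(X;Y) = H(X) + H(Y) - H(X,Y) = 1.72 + 2.51 - 3.37 = 0.86

0.86 bits


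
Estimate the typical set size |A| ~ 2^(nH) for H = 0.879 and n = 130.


log2|A_typical| = nH = 130 * 0.879 = 114.27, so |A_typical| ~ 2^114.27 = 2.504e+34

2.504e+34


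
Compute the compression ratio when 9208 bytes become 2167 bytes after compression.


Ratio = original / compressed = 9208 / 2167 = 4.2492

4.2492


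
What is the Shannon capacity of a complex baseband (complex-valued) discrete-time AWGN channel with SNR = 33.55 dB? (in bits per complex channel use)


SNR_linear = 10^(33.55/10) = 2264.6443; C = log2(1 + SNR_linear) = log2(1 + 2264.6443) = 11.1457

11.1457 bits/channel use


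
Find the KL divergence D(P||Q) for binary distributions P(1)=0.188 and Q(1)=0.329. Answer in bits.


KL = p*log2(p/q) + (1-p)*log2((1-p)/(1-q)) = 0.188*log2(0.188/0.329) + 0.812*log2(0.812/0.671) = 0.0717

0.0717 bits


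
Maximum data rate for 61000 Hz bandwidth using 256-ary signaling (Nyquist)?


Rate = 2 * B * log2(M) = 2 * 61000 * 8.0 = 976000.0

976000.0 bps


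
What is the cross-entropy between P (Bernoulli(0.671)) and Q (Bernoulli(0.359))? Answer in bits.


H(P,Q) = -p*log2(q) - (1-p)*log2(1-q). -0.671*log2(0.359) = 0.991701; -0.329*log2(0.641) = 0.211088. H(P,Q) = 0.991701 + 0.211088 = 1.2028

1.2028 bits


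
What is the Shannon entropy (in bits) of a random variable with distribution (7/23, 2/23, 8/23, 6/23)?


H = -sum(p_i * log2(p_i)). Terms: -(7/23)*log2(7/23) = 0.522324; -(2/23)*log2(2/23) = 0.306397; -(8/23)*log2(8/23) = 0.529935; -(6/23)*log2(6/23) = 0.505722. H = 0.522324 + 0.306397 + 0.529935 + 0.505722 = 1.8644

1.8644 bits


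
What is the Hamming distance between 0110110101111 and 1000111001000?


Count differing positions: ^ ^ ^ . . . ^ ^ . . ^ ^ ^ = 8 differences

8


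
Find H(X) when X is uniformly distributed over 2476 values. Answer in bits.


H = log2(n) = log2(2476) = 11.2738

11.2738 bits
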